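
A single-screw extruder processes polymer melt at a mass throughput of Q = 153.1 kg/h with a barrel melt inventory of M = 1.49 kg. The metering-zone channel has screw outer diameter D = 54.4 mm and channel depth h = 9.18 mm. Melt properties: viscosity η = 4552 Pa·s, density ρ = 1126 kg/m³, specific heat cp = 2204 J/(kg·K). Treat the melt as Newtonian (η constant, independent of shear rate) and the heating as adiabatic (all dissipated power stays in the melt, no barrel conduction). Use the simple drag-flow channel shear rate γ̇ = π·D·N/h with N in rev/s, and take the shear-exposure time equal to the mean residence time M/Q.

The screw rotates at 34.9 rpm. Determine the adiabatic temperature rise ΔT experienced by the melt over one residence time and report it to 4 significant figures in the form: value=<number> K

value=7.536 K

Throughput in SI: Q_s = 153.1 kg/h ÷ 3600 s/h = 0.0425278 kg/s
t_res = M / Q_s = 1.49 ÷ 0.0425278 = 35.0359 s
Convert to SI: D = 0.0544 m, h = 0.00918 m, N = 34.9/60 = 0.581667 rev/s
Shear rate: γ̇ = πDN/h = π·0.0544·0.581667/0.00918 = 10.8288 s⁻¹
Adiabatic rise: ΔT = η γ̇² t_res / (ρ cp) = 4552·(10.8288)²·35.0359 / (1126·2204) = 7.53575 K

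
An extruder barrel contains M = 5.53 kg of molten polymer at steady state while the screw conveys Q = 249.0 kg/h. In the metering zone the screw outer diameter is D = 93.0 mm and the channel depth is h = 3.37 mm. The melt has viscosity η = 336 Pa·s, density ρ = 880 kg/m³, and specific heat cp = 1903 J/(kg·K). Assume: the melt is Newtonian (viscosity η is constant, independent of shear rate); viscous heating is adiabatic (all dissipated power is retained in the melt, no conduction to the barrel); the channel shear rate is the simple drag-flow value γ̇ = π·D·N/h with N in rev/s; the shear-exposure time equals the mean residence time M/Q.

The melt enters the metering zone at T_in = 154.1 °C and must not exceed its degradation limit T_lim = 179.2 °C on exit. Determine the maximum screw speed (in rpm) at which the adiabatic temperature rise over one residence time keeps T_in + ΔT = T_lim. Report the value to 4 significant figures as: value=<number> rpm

Throughput in SI: Q_s = 249.0 kg/h ÷ 3600 s/h = 0.0691667 kg/s
t_res = M / Q_s = 5.53 ÷ 0.0691667 = 79.9518 s
D = 93.0 mm = 0.093 m;  h = 3.37 mm = 0.00337 m
ΔT_a = T_lim − T_in = 179.2 − 154.1 = 25.1 K
Invert ΔT = ηγ̇²t_res/(ρcp) for γ̇: γ̇_max² = ΔT_a ρ cp / (η t_res) = 25.1·880·1903 / (336·79.9518) = 1564.69 s⁻²
Take the square root: γ̇_max = √(1564.69) = 39.5561 s⁻¹
Solve γ̇ = πDN/h for N: N_max = γ̇_max·h/(π·D) = 39.5561 × 0.00337 / (π × 0.093) = 0.456258 rev/s = 27.3755 rpm

value=27.38 rpm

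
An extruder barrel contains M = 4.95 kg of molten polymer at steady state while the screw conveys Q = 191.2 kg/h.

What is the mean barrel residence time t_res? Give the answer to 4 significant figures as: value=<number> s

value=93.20 s

Throughput in SI: Q_s = 191.2 kg/h ÷ 3600 s/h = 0.0531111 kg/s
t_res = M / Q_s = 4.95 ÷ 0.0531111 = 93.2008 s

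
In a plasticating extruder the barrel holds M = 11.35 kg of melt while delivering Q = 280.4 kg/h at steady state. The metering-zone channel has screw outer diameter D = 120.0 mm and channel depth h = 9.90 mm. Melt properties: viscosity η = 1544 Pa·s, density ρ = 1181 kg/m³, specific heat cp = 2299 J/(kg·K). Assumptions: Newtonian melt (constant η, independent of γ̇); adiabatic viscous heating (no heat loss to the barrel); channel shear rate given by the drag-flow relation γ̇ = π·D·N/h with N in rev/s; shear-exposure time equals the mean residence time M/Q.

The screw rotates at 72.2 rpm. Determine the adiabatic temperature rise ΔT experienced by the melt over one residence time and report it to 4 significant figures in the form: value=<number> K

Throughput in SI: Q_s = 280.4 kg/h ÷ 3600 s/h = 0.0778889 kg/s
Mean residence time: t_res = M/Q_s = 11.35 kg / 0.0778889 kg/s = 145.72 s
Geometry in metres: D = 120.0 mm → 0.12 m, h = 9.90 mm → 0.0099 m; screw speed N = 72.2 rpm = 1.20333 rev/s
γ̇ = π·D·N / h = π · 0.12 · 1.20333 / 0.0099 = 45.8228 s⁻¹
Adiabatic rise: ΔT = η γ̇² t_res / (ρ cp) = 1544·(45.8228)²·145.72 / (1181·2299) = 173.997 K

value=174.0 K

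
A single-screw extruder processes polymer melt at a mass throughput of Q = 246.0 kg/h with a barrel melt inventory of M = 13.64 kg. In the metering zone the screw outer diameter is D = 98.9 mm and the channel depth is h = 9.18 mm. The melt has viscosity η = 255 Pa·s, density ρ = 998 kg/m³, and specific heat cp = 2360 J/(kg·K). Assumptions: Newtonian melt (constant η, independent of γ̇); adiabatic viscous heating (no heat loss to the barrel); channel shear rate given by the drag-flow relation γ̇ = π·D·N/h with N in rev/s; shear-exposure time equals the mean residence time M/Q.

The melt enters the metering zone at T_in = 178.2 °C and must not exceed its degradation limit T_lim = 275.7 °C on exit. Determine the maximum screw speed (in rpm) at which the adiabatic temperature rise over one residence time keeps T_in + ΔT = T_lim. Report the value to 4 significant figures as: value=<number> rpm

value=119.1 rpm

Convert throughput: Q = 246.0 kg/h = 246.0/3600 = 0.0683333 kg/s
t_res = M / Q_s = 13.64 / 0.0683333 = 199.61 s
Geometry in SI: D = 98.9 mm → 0.0989 m, h = 9.18 mm → 0.00918 m
Allowable rise: ΔT_a = T_lim − T_in = 275.7 − 178.2 = 97.5 K
γ̇_max² = ΔT_a·ρ·cp/(η·t_res) = 97.5·998·2360/(255·199.61) = 4511.54 s⁻²
Take the square root: γ̇_max = √(4511.54) = 67.168 s⁻¹
N_max = γ̇_max h / (πD) = 67.168·0.00918/(π·0.0989) = 1.98454 rev/s → ×60 = 119.072 rpm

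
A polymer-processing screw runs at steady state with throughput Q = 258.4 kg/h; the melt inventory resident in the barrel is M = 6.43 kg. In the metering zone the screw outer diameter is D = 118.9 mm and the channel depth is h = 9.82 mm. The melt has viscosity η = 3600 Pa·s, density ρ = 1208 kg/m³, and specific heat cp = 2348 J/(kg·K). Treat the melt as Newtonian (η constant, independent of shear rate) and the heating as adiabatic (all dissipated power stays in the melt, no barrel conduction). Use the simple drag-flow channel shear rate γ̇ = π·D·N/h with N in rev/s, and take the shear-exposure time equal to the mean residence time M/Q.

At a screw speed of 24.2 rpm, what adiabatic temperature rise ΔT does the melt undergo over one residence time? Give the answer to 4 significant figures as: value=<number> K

value=26.76 K

Q_s = Q / 3600 = 258.4 / 3600 = 0.0717778 kg/s
t_res = M / Q_s = 6.43 ÷ 0.0717778 = 89.582 s
Geometry in metres: D = 118.9 mm → 0.1189 m, h = 9.82 mm → 0.00982 m; screw speed N = 24.2 rpm = 0.403333 rev/s
γ̇ = π·D·N / h = π · 0.1189 · 0.403333 / 0.00982 = 15.3421 s⁻¹
Adiabatic rise: ΔT = η γ̇² t_res / (ρ cp) = 3600·(15.3421)²·89.582 / (1208·2348) = 26.7625 K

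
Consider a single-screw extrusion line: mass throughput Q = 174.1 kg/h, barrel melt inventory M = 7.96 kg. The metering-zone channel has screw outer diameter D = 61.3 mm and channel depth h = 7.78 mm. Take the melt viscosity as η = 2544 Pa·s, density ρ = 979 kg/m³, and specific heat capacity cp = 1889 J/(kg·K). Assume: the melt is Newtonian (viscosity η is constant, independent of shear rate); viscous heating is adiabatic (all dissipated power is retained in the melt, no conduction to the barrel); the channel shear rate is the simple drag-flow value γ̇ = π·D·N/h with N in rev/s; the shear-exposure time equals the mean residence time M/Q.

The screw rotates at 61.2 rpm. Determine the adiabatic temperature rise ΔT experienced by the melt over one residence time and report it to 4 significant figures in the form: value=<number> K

value=144.3 K

Convert throughput: Q = 174.1 kg/h = 174.1/3600 = 0.0483611 kg/s
t_res = M / Q_s = 7.96 ÷ 0.0483611 = 164.595 s
Convert to SI: D = 0.0613 m, h = 0.00778 m, N = 61.2/60 = 1.02 rev/s
γ̇ = π D N / h = (π)(0.0613)(1.02) / 0.00778 = 25.2482 s⁻¹
ΔT = η·γ̇²·t_res/(ρ·cp) = [2544 × 25.2482² × 164.595] / [979 × 1889] = 144.338 K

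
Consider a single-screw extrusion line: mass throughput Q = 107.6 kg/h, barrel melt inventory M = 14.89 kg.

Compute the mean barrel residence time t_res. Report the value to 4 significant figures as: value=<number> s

value=498.2 s

Throughput in SI: Q_s = 107.6 kg/h ÷ 3600 s/h = 0.0298889 kg/s
Mean residence time: t_res = M/Q_s = 14.89 kg / 0.0298889 kg/s = 498.178 s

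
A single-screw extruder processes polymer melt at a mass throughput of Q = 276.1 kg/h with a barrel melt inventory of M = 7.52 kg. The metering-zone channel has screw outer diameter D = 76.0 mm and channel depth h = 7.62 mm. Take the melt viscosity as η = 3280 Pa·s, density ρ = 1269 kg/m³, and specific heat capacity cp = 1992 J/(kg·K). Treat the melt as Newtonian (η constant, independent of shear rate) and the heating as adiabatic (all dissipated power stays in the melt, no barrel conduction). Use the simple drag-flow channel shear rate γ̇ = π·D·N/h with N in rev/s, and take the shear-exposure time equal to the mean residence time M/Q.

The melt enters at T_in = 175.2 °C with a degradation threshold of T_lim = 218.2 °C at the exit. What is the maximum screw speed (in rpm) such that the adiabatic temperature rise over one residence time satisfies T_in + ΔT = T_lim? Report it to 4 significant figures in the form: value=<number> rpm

value=35.20 rpm

Q_s = Q / 3600 = 276.1 / 3600 = 0.0766944 kg/s
t_res = M / Q_s = 7.52 ÷ 0.0766944 = 98.0514 s
D = 76.0 mm = 0.076 m;  h = 7.62 mm = 0.00762 m
Allowable rise: ΔT_a = T_lim − T_in = 218.2 − 175.2 = 43 K
γ̇_max² = ΔT_a·ρ·cp/(η·t_res) = 43·1269·1992/(3280·98.0514) = 337.98 s⁻²
γ̇_max = sqrt(337.98) = 18.3842 s⁻¹
Solve γ̇ = πDN/h for N: N_max = γ̇_max·h/(π·D) = 18.3842 × 0.00762 / (π × 0.076) = 0.586729 rev/s = 35.2037 rpm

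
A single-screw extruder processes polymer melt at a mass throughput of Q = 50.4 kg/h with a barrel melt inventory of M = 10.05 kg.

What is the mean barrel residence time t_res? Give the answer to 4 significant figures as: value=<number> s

value=717.9 s

Q_s = Q / 3600 = 50.4 / 3600 = 0.014 kg/s
Mean residence time: t_res = M/Q_s = 10.05 kg / 0.014 kg/s = 717.857 s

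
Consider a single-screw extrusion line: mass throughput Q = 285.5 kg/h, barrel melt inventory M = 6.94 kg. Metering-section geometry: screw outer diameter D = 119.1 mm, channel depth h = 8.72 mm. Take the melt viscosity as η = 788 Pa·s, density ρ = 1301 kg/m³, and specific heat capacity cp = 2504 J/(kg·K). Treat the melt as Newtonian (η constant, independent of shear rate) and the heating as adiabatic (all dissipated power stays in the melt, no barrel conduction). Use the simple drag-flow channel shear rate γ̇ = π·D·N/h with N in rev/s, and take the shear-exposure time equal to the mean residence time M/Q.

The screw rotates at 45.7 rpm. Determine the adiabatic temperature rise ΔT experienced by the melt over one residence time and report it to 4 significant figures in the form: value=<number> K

Convert throughput: Q = 285.5 kg/h = 285.5/3600 = 0.0793056 kg/s
Mean residence time: t_res = M/Q_s = 6.94 kg / 0.0793056 kg/s = 87.5096 s
Convert to SI: D = 0.1191 m, h = 0.00872 m, N = 45.7/60 = 0.761667 rev/s
γ̇ = π D N / h = (π)(0.1191)(0.761667) / 0.00872 = 32.6821 s⁻¹
ΔT = η·γ̇²·t_res/(ρ·cp) = [788 × 32.6821² × 87.5096] / [1301 × 2504] = 22.6095 K

value=22.61 K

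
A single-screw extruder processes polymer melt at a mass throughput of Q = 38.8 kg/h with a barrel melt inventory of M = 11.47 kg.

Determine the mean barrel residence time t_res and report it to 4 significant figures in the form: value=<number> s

Convert throughput: Q = 38.8 kg/h = 38.8/3600 = 0.0107778 kg/s
Mean residence time: t_res = M/Q_s = 11.47 kg / 0.0107778 kg/s = 1064.23 s

value=1064. s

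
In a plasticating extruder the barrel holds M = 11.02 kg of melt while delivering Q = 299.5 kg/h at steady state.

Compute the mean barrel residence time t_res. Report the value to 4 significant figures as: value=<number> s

value=132.5 s

Throughput in SI: Q_s = 299.5 kg/h ÷ 3600 s/h = 0.0831944 kg/s
t_res = M / Q_s = 11.02 ÷ 0.0831944 = 132.461 s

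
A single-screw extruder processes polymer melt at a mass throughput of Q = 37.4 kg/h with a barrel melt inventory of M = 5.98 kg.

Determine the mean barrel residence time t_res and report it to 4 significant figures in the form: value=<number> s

value=575.6 s

Convert throughput: Q = 37.4 kg/h = 37.4/3600 = 0.0103889 kg/s
t_res = M / Q_s = 5.98 / 0.0103889 = 575.615 s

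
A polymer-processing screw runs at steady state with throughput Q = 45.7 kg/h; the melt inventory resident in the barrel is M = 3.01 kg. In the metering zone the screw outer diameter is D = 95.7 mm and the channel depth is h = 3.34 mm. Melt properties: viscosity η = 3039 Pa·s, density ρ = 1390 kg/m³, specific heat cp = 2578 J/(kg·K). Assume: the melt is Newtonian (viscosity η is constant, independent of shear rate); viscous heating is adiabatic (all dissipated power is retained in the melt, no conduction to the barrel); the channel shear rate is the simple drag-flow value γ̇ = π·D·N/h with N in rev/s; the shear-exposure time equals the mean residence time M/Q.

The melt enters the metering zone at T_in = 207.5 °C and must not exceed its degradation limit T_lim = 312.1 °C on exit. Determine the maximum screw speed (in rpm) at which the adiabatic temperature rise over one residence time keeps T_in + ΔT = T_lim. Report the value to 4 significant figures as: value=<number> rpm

Convert throughput: Q = 45.7 kg/h = 45.7/3600 = 0.0126944 kg/s
t_res = M / Q_s = 3.01 ÷ 0.0126944 = 237.112 s
Geometry in SI: D = 95.7 mm → 0.0957 m, h = 3.34 mm → 0.00334 m
ΔT_a = T_lim − T_in = 312.1 − 207.5 = 104.6 K
Invert ΔT = ηγ̇²t_res/(ρcp) for γ̇: γ̇_max² = ΔT_a ρ cp / (η t_res) = 104.6·1390·2578 / (3039·237.112) = 520.171 s⁻²
Take the square root: γ̇_max = √(520.171) = 22.8073 s⁻¹
Solve γ̇ = πDN/h for N: N_max = γ̇_max·h/(π·D) = 22.8073 × 0.00334 / (π × 0.0957) = 0.253371 rev/s = 15.2023 rpm

value=15.20 rpm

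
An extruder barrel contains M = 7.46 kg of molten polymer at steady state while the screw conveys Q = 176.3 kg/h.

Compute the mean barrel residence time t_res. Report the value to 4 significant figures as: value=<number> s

Throughput in SI: Q_s = 176.3 kg/h ÷ 3600 s/h = 0.0489722 kg/s
t_res = M / Q_s = 7.46 / 0.0489722 = 152.331 s

value=152.3 s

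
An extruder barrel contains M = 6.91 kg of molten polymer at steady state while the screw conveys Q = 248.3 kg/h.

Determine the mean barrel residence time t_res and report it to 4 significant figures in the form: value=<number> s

Throughput in SI: Q_s = 248.3 kg/h ÷ 3600 s/h = 0.0689722 kg/s
t_res = M / Q_s = 6.91 / 0.0689722 = 100.185 s

value=100.2 s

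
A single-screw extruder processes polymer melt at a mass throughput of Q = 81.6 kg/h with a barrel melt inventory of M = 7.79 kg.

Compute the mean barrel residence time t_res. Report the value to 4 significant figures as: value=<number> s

Q_s = Q / 3600 = 81.6 / 3600 = 0.0226667 kg/s
t_res = M / Q_s = 7.79 / 0.0226667 = 343.676 s

value=343.7 s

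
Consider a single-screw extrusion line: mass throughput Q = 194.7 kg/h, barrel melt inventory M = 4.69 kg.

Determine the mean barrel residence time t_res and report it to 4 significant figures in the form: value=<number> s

Q_s = Q / 3600 = 194.7 / 3600 = 0.0540833 kg/s
t_res = M / Q_s = 4.69 ÷ 0.0540833 = 86.718 s

value=86.72 s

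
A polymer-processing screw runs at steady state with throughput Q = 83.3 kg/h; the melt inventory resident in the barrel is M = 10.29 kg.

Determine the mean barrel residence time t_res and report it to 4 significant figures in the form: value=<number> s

Q_s = Q / 3600 = 83.3 / 3600 = 0.0231389 kg/s
t_res = M / Q_s = 10.29 ÷ 0.0231389 = 444.706 s

value=444.7 s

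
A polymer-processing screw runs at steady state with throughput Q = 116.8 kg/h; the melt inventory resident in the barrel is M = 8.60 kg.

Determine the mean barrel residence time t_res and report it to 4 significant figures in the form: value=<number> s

value=265.1 s

Q_s = Q / 3600 = 116.8 / 3600 = 0.0324444 kg/s
t_res = M / Q_s = 8.60 / 0.0324444 = 265.068 s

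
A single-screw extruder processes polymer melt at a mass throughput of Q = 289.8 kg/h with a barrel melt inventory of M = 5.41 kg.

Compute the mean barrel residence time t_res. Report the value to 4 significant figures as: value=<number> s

value=67.20 s

Q_s = Q / 3600 = 289.8 / 3600 = 0.0805 kg/s
t_res = M / Q_s = 5.41 ÷ 0.0805 = 67.205 s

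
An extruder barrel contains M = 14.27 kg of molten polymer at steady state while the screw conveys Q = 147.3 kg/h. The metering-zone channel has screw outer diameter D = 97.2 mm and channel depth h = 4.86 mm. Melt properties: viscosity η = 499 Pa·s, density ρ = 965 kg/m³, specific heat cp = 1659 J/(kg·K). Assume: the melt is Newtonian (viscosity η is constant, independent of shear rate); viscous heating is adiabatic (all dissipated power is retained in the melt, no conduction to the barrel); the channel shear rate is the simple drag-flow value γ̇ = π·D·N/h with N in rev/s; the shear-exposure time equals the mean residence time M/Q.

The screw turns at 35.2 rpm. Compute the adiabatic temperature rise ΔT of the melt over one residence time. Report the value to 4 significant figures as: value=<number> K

Q_s = Q / 3600 = 147.3 / 3600 = 0.0409167 kg/s
t_res = M / Q_s = 14.27 ÷ 0.0409167 = 348.758 s
Geometry in metres: D = 97.2 mm → 0.0972 m, h = 4.86 mm → 0.00486 m; screw speed N = 35.2 rpm = 0.586667 rev/s
γ̇ = π D N / h = (π)(0.0972)(0.586667) / 0.00486 = 36.8614 s⁻¹
Adiabatic rise: ΔT = η γ̇² t_res / (ρ cp) = 499·(36.8614)²·348.758 / (965·1659) = 147.704 K

value=147.7 K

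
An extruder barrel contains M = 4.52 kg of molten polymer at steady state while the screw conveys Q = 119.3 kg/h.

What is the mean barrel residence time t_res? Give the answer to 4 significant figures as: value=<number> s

value=136.4 s

Throughput in SI: Q_s = 119.3 kg/h ÷ 3600 s/h = 0.0331389 kg/s
t_res = M / Q_s = 4.52 / 0.0331389 = 136.396 s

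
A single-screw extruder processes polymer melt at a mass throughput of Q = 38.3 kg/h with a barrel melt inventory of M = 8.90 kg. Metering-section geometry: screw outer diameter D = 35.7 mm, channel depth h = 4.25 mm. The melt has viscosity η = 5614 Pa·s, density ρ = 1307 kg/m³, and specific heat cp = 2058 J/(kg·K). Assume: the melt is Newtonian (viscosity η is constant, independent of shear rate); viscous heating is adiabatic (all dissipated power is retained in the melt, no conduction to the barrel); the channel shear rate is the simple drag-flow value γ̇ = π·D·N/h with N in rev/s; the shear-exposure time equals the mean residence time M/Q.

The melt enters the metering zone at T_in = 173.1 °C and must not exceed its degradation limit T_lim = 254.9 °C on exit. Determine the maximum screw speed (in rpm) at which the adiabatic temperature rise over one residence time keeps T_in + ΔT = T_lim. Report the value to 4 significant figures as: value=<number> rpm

value=15.56 rpm

Convert throughput: Q = 38.3 kg/h = 38.3/3600 = 0.0106389 kg/s
t_res = M / Q_s = 8.90 / 0.0106389 = 836.554 s
D = 35.7 mm = 0.0357 m;  h = 4.25 mm = 0.00425 m
ΔT_a = T_lim − T_in = 254.9 °C − 173.1 °C = 81.8 K
Invert ΔT = ηγ̇²t_res/(ρcp) for γ̇: γ̇_max² = ΔT_a ρ cp / (η t_res) = 81.8·1307·2058 / (5614·836.554) = 46.8498 s⁻²
γ̇_max = sqrt(46.8498) = 6.84469 s⁻¹
Solve γ̇ = πDN/h for N: N_max = γ̇_max·h/(π·D) = 6.84469 × 0.00425 / (π × 0.0357) = 0.259373 rev/s = 15.5624 rpm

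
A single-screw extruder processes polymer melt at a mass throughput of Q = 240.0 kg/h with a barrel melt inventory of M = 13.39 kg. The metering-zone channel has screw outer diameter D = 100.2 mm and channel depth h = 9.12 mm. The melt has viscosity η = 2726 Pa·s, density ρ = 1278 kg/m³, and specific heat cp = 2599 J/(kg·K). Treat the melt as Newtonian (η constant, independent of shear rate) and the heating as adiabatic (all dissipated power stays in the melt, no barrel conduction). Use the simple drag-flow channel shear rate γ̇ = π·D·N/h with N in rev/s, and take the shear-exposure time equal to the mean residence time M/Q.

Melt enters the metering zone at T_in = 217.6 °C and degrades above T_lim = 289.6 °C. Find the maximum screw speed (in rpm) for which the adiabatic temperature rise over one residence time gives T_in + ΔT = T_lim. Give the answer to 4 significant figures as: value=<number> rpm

Convert throughput: Q = 240.0 kg/h = 240.0/3600 = 0.0666667 kg/s
t_res = M / Q_s = 13.39 ÷ 0.0666667 = 200.85 s
Geometry in SI: D = 100.2 mm → 0.1002 m, h = 9.12 mm → 0.00912 m
ΔT_a = T_lim − T_in = 289.6 − 217.6 = 72 K
Invert ΔT = ηγ̇²t_res/(ρcp) for γ̇: γ̇_max² = ΔT_a ρ cp / (η t_res) = 72·1278·2599 / (2726·200.85) = 436.789 s⁻²
Take the square root: γ̇_max = √(436.789) = 20.8995 s⁻¹
N_max = γ̇_max·h / (π·D) = 20.8995 · 0.00912 / (π · 0.1002) = 0.605499 rev/s = 36.3299 rpm

value=36.33 rpm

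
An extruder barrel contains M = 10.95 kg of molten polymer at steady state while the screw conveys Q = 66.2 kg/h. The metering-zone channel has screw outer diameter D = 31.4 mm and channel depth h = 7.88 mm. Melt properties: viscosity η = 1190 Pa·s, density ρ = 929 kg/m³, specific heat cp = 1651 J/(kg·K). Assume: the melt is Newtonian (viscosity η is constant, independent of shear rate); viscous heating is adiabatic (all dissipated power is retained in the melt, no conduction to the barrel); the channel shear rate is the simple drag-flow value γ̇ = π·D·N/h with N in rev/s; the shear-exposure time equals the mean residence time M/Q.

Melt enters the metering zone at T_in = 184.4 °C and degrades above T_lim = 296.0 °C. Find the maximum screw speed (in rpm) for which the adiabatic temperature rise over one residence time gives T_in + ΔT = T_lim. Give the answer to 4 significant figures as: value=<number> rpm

value=74.49 rpm

Throughput in SI: Q_s = 66.2 kg/h ÷ 3600 s/h = 0.0183889 kg/s
t_res = M / Q_s = 10.95 / 0.0183889 = 595.468 s
Geometry in SI: D = 31.4 mm → 0.0314 m, h = 7.88 mm → 0.00788 m
ΔT_a = T_lim − T_in = 296.0 − 184.4 = 111.6 K
γ̇_max² = ΔT_a·ρ·cp/(η·t_res) = 111.6·929·1651/(1190·595.468) = 241.558 s⁻²
γ̇_max = √241.558 = 15.5421 s⁻¹
Solve γ̇ = πDN/h for N: N_max = γ̇_max·h/(π·D) = 15.5421 × 0.00788 / (π × 0.0314) = 1.24153 rev/s = 74.4918 rpm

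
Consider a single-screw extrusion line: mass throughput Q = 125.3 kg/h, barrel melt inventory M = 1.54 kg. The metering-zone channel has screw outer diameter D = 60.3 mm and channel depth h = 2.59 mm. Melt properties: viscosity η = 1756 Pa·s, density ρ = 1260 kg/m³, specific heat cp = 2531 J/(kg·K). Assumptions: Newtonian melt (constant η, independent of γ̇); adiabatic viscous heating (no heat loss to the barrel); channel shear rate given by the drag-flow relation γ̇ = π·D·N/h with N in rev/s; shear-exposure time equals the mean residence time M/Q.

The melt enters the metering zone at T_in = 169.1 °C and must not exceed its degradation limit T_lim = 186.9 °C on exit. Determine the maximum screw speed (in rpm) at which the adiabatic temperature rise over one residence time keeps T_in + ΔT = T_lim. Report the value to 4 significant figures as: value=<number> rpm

value=22.17 rpm

Throughput in SI: Q_s = 125.3 kg/h ÷ 3600 s/h = 0.0348056 kg/s
t_res = M / Q_s = 1.54 ÷ 0.0348056 = 44.2458 s
Geometry in SI: D = 60.3 mm → 0.0603 m, h = 2.59 mm → 0.00259 m
ΔT_a = T_lim − T_in = 186.9 − 169.1 = 17.8 K
Invert ΔT = ηγ̇²t_res/(ρcp) for γ̇: γ̇_max² = ΔT_a ρ cp / (η t_res) = 17.8·1260·2531 / (1756·44.2458) = 730.611 s⁻²
Take the square root: γ̇_max = √(730.611) = 27.0298 s⁻¹
N_max = γ̇_max h / (πD) = 27.0298·0.00259/(π·0.0603) = 0.369552 rev/s → ×60 = 22.1731 rpm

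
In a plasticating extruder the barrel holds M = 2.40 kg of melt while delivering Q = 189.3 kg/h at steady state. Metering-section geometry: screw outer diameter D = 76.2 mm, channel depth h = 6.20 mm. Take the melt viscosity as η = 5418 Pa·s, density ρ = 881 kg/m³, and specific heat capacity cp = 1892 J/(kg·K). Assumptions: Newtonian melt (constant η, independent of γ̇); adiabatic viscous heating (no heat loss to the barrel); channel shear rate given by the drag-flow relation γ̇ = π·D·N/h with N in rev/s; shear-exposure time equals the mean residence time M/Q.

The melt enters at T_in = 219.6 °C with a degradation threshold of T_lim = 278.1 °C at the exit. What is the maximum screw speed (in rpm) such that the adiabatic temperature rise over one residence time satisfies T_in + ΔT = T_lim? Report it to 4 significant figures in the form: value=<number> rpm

Convert throughput: Q = 189.3 kg/h = 189.3/3600 = 0.0525833 kg/s
t_res = M / Q_s = 2.40 / 0.0525833 = 45.6418 s
D = 76.2 mm = 0.0762 m;  h = 6.20 mm = 0.0062 m
ΔT_a = T_lim − T_in = 278.1 − 219.6 = 58.5 K
γ̇_max² = ΔT_a·ρ·cp/(η·t_res) = 58.5·881·1892/(5418·45.6418) = 394.322 s⁻²
Take the square root: γ̇_max = √(394.322) = 19.8575 s⁻¹
N_max = γ̇_max h / (πD) = 19.8575·0.0062/(π·0.0762) = 0.514295 rev/s → ×60 = 30.8577 rpm

value=30.86 rpm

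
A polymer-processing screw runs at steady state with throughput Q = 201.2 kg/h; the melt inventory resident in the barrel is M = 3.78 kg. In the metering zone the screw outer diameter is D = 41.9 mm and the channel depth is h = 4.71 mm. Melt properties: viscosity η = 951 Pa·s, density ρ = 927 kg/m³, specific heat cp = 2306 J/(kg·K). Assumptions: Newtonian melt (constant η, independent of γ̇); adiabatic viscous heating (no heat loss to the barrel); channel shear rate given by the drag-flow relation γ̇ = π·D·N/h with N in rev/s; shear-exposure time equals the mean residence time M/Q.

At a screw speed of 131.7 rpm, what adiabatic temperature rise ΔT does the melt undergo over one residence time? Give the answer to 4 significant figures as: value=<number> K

value=113.2 K

Throughput in SI: Q_s = 201.2 kg/h ÷ 3600 s/h = 0.0558889 kg/s
t_res = M / Q_s = 3.78 / 0.0558889 = 67.6342 s
Geometry in metres: D = 41.9 mm → 0.0419 m, h = 4.71 mm → 0.00471 m; screw speed N = 131.7 rpm = 2.195 rev/s
γ̇ = π D N / h = (π)(0.0419)(2.195) / 0.00471 = 61.3448 s⁻¹
ΔT = η·γ̇²·t_res/(ρ·cp) = [951 × 61.3448² × 67.6342] / [927 × 2306] = 113.23 K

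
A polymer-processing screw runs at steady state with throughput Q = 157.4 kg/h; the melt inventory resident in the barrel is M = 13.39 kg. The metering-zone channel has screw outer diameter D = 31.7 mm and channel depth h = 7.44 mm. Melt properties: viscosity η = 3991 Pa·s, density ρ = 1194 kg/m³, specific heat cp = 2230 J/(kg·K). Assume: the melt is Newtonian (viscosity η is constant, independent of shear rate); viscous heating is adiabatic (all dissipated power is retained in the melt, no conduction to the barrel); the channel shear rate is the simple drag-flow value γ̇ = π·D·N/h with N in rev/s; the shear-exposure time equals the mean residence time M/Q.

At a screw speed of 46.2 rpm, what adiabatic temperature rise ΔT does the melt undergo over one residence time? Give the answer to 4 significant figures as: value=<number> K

value=48.76 K

Q_s = Q / 3600 = 157.4 / 3600 = 0.0437222 kg/s
Mean residence time: t_res = M/Q_s = 13.39 kg / 0.0437222 kg/s = 306.252 s
Geometry in metres: D = 31.7 mm → 0.0317 m, h = 7.44 mm → 0.00744 m; screw speed N = 46.2 rpm = 0.77 rev/s
Shear rate: γ̇ = πDN/h = π·0.0317·0.77/0.00744 = 10.3069 s⁻¹
ΔT = η·γ̇²·t_res / (ρ·cp) = 3991 · (10.3069)² · 306.252 / (1194 · 2230) = 48.7646 K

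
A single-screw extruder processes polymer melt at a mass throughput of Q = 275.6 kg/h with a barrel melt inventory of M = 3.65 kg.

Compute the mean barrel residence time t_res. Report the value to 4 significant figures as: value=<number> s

Convert throughput: Q = 275.6 kg/h = 275.6/3600 = 0.0765556 kg/s
t_res = M / Q_s = 3.65 ÷ 0.0765556 = 47.6778 s

value=47.68 s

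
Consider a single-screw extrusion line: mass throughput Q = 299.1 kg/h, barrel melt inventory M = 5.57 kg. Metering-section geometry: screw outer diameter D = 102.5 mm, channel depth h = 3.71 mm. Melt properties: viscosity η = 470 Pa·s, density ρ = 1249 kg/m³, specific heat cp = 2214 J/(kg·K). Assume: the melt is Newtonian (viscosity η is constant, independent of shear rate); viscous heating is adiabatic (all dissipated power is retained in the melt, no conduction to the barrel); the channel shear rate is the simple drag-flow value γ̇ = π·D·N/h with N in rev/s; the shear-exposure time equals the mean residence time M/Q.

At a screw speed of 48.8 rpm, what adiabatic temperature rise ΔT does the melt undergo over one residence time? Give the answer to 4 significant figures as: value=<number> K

value=56.79 K

Convert throughput: Q = 299.1 kg/h = 299.1/3600 = 0.0830833 kg/s
Mean residence time: t_res = M/Q_s = 5.57 kg / 0.0830833 kg/s = 67.0411 s
D = 102.5 mm = 0.1025 m;  h = 3.71 mm = 0.00371 m;  N = 48.8 rpm / 60 = 0.813333 rev/s
γ̇ = π D N / h = (π)(0.1025)(0.813333) / 0.00371 = 70.5941 s⁻¹
ΔT = η·γ̇²·t_res/(ρ·cp) = [470 × 70.5941² × 67.0411] / [1249 × 2214] = 56.7853 K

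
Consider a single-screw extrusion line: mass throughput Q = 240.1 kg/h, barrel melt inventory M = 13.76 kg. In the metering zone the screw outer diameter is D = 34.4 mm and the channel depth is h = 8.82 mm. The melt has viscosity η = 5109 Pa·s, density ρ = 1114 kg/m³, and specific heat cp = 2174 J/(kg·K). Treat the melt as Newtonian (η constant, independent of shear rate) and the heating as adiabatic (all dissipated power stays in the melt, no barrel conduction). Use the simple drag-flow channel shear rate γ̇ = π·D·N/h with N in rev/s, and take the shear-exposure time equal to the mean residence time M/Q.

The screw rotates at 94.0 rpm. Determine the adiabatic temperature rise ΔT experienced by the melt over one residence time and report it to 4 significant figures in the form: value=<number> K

value=160.4 K

Throughput in SI: Q_s = 240.1 kg/h ÷ 3600 s/h = 0.0666944 kg/s
t_res = M / Q_s = 13.76 / 0.0666944 = 206.314 s
D = 34.4 mm = 0.0344 m;  h = 8.82 mm = 0.00882 m;  N = 94.0 rpm / 60 = 1.56667 rev/s
γ̇ = π D N / h = (π)(0.0344)(1.56667) / 0.00882 = 19.1962 s⁻¹
ΔT = η·γ̇²·t_res/(ρ·cp) = [5109 × 19.1962² × 206.314] / [1114 × 2174] = 160.381 K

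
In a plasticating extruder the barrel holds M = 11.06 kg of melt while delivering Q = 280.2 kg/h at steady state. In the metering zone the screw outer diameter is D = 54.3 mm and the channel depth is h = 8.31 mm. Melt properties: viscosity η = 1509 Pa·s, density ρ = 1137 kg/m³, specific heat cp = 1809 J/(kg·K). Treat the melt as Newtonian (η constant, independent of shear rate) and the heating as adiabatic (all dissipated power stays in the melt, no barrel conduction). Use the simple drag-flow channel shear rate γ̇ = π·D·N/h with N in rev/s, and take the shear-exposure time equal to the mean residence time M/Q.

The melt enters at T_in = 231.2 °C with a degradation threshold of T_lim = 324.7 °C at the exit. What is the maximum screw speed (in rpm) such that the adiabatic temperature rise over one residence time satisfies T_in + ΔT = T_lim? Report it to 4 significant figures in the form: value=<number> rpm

value=87.53 rpm

Throughput in SI: Q_s = 280.2 kg/h ÷ 3600 s/h = 0.0778333 kg/s
t_res = M / Q_s = 11.06 / 0.0778333 = 142.099 s
D = 54.3 mm = 0.0543 m;  h = 8.31 mm = 0.00831 m
Allowable rise: ΔT_a = T_lim − T_in = 324.7 − 231.2 = 93.5 K
Invert ΔT = ηγ̇²t_res/(ρcp) for γ̇: γ̇_max² = ΔT_a ρ cp / (η t_res) = 93.5·1137·1809 / (1509·142.099) = 896.875 s⁻²
γ̇_max = √896.875 = 29.9479 s⁻¹
N_max = γ̇_max h / (πD) = 29.9479·0.00831/(π·0.0543) = 1.45887 rev/s → ×60 = 87.5323 rpm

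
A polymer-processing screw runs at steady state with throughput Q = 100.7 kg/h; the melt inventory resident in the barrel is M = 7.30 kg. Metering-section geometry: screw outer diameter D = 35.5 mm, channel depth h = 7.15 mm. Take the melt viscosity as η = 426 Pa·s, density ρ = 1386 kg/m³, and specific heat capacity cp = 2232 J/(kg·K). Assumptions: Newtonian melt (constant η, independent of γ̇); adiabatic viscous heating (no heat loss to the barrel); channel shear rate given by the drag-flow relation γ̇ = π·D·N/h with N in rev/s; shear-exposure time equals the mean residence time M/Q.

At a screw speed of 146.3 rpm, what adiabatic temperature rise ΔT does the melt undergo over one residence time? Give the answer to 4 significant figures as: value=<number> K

Q_s = Q / 3600 = 100.7 / 3600 = 0.0279722 kg/s
t_res = M / Q_s = 7.30 / 0.0279722 = 260.973 s
Convert to SI: D = 0.0355 m, h = 0.00715 m, N = 146.3/60 = 2.43833 rev/s
Shear rate: γ̇ = πDN/h = π·0.0355·2.43833/0.00715 = 38.0334 s⁻¹
Adiabatic rise: ΔT = η γ̇² t_res / (ρ cp) = 426·(38.0334)²·260.973 / (1386·2232) = 51.9851 K

value=51.99 K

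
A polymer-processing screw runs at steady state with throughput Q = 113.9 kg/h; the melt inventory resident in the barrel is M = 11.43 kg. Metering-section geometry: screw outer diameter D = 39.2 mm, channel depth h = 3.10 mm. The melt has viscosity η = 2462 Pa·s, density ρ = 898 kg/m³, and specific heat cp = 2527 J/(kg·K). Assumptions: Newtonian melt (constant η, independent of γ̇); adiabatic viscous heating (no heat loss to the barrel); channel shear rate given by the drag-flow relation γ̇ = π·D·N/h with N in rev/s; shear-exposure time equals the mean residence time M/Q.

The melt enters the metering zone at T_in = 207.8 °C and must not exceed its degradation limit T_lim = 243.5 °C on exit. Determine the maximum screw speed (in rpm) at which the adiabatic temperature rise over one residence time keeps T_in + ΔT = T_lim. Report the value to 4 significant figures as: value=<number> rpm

value=14.41 rpm

Q_s = Q / 3600 = 113.9 / 3600 = 0.0316389 kg/s
t_res = M / Q_s = 11.43 / 0.0316389 = 361.264 s
Geometry in SI: D = 39.2 mm → 0.0392 m, h = 3.10 mm → 0.0031 m
ΔT_a = T_lim − T_in = 243.5 − 207.8 = 35.7 K
Invert ΔT = ηγ̇²t_res/(ρcp) for γ̇: γ̇_max² = ΔT_a ρ cp / (η t_res) = 35.7·898·2527 / (2462·361.264) = 91.0829 s⁻²
Take the square root: γ̇_max = √(91.0829) = 9.54373 s⁻¹
N_max = γ̇_max h / (πD) = 9.54373·0.0031/(π·0.0392) = 0.240239 rev/s → ×60 = 14.4144 rpm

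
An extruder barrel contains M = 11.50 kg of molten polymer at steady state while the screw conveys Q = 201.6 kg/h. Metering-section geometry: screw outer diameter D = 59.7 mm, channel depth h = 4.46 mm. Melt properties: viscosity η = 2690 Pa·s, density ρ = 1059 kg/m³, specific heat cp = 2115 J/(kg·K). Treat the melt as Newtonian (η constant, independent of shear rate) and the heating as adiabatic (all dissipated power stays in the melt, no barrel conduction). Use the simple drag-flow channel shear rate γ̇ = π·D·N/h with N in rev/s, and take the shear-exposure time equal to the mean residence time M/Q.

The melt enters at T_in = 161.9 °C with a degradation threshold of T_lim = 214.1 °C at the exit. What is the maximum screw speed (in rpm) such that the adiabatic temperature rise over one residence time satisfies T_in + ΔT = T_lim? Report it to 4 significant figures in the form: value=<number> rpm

value=20.76 rpm

Throughput in SI: Q_s = 201.6 kg/h ÷ 3600 s/h = 0.056 kg/s
t_res = M / Q_s = 11.50 / 0.056 = 205.357 s
Convert to metres: D = 0.0597 m, h = 0.00446 m
ΔT_a = T_lim − T_in = 214.1 °C − 161.9 °C = 52.2 K
γ̇_max² = ΔT_a·ρ·cp/(η·t_res) = 52.2·1059·2115/(2690·205.357) = 211.648 s⁻²
Take the square root: γ̇_max = √(211.648) = 14.5481 s⁻¹
N_max = γ̇_max h / (πD) = 14.5481·0.00446/(π·0.0597) = 0.345954 rev/s → ×60 = 20.7572 rpm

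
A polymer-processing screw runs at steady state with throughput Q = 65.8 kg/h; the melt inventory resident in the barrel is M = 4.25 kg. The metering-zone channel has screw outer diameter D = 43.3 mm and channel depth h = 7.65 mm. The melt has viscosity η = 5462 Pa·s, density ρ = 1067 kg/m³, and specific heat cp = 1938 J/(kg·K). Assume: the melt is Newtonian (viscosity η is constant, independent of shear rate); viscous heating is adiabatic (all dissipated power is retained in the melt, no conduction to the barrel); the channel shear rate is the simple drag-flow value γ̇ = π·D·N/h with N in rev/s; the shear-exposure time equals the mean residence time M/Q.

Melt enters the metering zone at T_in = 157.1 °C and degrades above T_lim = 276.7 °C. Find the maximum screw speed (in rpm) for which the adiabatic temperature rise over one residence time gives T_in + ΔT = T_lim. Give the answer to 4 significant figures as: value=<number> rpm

value=47.09 rpm

Throughput in SI: Q_s = 65.8 kg/h ÷ 3600 s/h = 0.0182778 kg/s
t_res = M / Q_s = 4.25 ÷ 0.0182778 = 232.523 s
Convert to metres: D = 0.0433 m, h = 0.00765 m
ΔT_a = T_lim − T_in = 276.7 °C − 157.1 °C = 119.6 K
γ̇_max² = ΔT_a·ρ·cp/(η·t_res) = 119.6·1067·1938/(5462·232.523) = 194.73 s⁻²
γ̇_max = sqrt(194.73) = 13.9546 s⁻¹
N_max = γ̇_max·h / (π·D) = 13.9546 · 0.00765 / (π · 0.0433) = 0.784765 rev/s = 47.0859 rpm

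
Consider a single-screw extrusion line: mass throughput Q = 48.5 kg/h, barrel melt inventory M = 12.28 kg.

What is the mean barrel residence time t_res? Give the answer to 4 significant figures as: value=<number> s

Throughput in SI: Q_s = 48.5 kg/h ÷ 3600 s/h = 0.0134722 kg/s
t_res = M / Q_s = 12.28 / 0.0134722 = 911.505 s

value=911.5 s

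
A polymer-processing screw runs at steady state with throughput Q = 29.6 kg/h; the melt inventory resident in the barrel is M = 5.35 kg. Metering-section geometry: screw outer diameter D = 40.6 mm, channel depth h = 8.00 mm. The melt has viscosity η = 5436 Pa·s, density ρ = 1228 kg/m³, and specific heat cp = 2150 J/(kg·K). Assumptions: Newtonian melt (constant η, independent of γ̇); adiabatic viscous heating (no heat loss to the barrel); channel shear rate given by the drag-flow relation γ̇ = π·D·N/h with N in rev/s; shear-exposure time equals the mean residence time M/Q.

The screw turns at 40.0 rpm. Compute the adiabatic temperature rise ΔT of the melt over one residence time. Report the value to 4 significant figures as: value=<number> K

Throughput in SI: Q_s = 29.6 kg/h ÷ 3600 s/h = 0.00822222 kg/s
t_res = M / Q_s = 5.35 ÷ 0.00822222 = 650.676 s
Convert to SI: D = 0.0406 m, h = 0.008 m, N = 40.0/60 = 0.666667 rev/s
Shear rate: γ̇ = πDN/h = π·0.0406·0.666667/0.008 = 10.6291 s⁻¹
ΔT = η·γ̇²·t_res/(ρ·cp) = [5436 × 10.6291² × 650.676] / [1228 × 2150] = 151.355 K

value=151.4 K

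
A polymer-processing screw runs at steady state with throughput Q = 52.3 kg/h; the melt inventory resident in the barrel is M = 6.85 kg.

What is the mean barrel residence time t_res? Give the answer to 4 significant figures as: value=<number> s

value=471.5 s

Throughput in SI: Q_s = 52.3 kg/h ÷ 3600 s/h = 0.0145278 kg/s
t_res = M / Q_s = 6.85 ÷ 0.0145278 = 471.511 s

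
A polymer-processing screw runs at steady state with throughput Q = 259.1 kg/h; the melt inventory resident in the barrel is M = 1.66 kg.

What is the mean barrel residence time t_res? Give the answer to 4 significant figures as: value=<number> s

value=23.06 s

Throughput in SI: Q_s = 259.1 kg/h ÷ 3600 s/h = 0.0719722 kg/s
t_res = M / Q_s = 1.66 / 0.0719722 = 23.0645 s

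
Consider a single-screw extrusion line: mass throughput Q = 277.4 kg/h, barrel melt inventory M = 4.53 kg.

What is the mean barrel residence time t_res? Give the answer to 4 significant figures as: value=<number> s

Convert throughput: Q = 277.4 kg/h = 277.4/3600 = 0.0770556 kg/s
t_res = M / Q_s = 4.53 ÷ 0.0770556 = 58.7888 s

value=58.79 s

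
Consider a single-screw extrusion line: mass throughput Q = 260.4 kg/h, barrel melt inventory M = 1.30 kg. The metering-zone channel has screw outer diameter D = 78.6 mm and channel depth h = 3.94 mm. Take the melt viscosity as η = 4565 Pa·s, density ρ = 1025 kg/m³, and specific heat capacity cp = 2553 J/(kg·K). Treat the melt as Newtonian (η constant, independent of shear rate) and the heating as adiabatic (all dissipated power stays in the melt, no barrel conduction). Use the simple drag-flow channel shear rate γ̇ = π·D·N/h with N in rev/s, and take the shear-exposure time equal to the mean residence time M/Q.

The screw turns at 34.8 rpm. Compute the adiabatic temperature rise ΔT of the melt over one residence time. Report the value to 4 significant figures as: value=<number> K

Convert throughput: Q = 260.4 kg/h = 260.4/3600 = 0.0723333 kg/s
t_res = M / Q_s = 1.30 / 0.0723333 = 17.9724 s
Convert to SI: D = 0.0786 m, h = 0.00394 m, N = 34.8/60 = 0.58 rev/s
Shear rate: γ̇ = πDN/h = π·0.0786·0.58/0.00394 = 36.35 s⁻¹
ΔT = η·γ̇²·t_res / (ρ·cp) = 4565 · (36.35)² · 17.9724 / (1025 · 2553) = 41.4266 K

value=41.43 K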